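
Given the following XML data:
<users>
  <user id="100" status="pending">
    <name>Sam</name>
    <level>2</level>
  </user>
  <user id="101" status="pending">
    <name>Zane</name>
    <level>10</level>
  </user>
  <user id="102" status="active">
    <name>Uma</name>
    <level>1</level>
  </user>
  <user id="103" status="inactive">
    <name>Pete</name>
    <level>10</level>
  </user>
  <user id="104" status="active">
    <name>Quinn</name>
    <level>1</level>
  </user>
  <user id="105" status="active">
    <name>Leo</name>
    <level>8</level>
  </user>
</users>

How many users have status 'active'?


Counting users with status='active':
  Uma (id=102) -> MATCH
  Quinn (id=104) -> MATCH
  Leo (id=105) -> MATCH
Count: 3

ANSWER: 3


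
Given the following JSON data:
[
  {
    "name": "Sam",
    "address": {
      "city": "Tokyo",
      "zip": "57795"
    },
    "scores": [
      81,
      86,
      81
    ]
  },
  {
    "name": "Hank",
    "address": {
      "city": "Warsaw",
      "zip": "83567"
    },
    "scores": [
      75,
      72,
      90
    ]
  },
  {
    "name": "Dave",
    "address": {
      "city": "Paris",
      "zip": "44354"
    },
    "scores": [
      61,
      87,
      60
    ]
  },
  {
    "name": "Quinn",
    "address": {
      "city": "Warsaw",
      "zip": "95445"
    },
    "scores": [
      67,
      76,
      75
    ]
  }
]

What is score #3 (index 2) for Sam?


Path: records[0].scores[2]
Value: 81

ANSWER: 81


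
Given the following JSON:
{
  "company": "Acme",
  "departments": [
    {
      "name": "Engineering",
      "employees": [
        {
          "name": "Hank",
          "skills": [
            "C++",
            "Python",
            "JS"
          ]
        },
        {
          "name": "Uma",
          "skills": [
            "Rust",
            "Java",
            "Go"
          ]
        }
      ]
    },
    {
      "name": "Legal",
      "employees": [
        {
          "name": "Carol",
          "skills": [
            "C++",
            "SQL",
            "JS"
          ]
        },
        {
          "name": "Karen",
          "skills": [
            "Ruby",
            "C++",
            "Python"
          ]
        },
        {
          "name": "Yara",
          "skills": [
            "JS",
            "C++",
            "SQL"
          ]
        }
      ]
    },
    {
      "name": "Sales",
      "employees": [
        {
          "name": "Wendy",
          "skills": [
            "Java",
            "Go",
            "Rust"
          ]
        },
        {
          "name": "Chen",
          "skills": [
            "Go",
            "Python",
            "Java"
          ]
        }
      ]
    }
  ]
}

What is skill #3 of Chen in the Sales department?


Path: departments[2].employees[1].skills[2]
Value: Java

ANSWER: Java


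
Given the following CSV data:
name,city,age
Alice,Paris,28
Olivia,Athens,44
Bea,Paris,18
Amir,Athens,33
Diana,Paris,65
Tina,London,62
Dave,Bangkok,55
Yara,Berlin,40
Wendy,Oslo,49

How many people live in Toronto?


Scanning city column for 'Toronto':
Total matches: 0

ANSWER: 0


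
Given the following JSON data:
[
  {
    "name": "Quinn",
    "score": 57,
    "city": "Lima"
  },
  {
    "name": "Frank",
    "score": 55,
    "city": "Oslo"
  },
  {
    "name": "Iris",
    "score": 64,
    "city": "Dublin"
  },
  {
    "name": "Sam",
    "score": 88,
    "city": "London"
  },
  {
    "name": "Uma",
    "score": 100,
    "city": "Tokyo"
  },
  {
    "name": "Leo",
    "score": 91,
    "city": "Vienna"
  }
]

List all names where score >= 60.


Filtering records where score >= 60:
  Quinn (score=57) -> no
  Frank (score=55) -> no
  Iris (score=64) -> YES
  Sam (score=88) -> YES
  Uma (score=100) -> YES
  Leo (score=91) -> YES


ANSWER: Iris, Sam, Uma, Leo


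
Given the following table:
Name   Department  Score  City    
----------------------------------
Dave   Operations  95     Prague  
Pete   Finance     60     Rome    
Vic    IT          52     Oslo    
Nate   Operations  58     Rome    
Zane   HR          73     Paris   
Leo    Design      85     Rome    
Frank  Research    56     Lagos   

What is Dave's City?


Row 1: Dave
City = Prague

ANSWER: Prague


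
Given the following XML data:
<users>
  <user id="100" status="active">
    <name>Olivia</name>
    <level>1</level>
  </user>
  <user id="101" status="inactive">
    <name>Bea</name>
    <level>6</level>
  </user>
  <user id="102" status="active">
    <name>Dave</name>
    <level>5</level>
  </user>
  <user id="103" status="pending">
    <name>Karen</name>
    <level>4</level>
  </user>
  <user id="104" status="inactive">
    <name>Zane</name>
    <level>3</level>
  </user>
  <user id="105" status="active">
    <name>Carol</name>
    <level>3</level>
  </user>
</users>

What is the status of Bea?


Finding user with name = Bea
user id="101" status="inactive"

ANSWER: inactive


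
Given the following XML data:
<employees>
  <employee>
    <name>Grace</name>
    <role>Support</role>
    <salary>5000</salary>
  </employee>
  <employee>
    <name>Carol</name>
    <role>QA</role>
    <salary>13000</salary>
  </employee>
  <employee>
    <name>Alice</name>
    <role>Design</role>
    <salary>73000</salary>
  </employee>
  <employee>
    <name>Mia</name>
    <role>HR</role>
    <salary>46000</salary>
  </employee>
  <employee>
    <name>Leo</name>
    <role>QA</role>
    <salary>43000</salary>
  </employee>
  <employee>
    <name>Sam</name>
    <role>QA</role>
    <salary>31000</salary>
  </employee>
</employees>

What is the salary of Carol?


Searching for <employee> with <name>Carol</name>
Found at position 2
<salary>13000</salary>

ANSWER: 13000


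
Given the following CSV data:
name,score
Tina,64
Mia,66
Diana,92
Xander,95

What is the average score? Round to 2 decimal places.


Scores: 64, 66, 92, 95
Sum = 317
Count = 4
Average = 317 / 4 = 79.25

ANSWER: 79.25


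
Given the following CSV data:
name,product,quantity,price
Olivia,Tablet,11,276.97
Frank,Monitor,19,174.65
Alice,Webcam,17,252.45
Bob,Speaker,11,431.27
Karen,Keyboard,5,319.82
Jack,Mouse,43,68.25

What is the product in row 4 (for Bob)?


Row 4: Bob
Column 'product' = Speaker

ANSWER: Speaker


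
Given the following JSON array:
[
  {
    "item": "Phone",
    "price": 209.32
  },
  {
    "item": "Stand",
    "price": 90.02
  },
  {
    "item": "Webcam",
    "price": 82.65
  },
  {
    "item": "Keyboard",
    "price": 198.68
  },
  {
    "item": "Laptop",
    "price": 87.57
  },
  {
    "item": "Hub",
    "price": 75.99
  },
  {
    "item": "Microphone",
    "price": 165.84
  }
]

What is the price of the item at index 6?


Array index 6 -> Microphone
price = 165.84

ANSWER: 165.84


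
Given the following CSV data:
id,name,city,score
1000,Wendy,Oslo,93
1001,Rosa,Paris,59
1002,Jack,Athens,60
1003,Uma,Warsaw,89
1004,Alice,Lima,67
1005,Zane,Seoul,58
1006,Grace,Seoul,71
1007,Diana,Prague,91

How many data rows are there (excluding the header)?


Counting rows (excluding header):
Header: id,name,city,score
Data rows: 8

ANSWER: 8


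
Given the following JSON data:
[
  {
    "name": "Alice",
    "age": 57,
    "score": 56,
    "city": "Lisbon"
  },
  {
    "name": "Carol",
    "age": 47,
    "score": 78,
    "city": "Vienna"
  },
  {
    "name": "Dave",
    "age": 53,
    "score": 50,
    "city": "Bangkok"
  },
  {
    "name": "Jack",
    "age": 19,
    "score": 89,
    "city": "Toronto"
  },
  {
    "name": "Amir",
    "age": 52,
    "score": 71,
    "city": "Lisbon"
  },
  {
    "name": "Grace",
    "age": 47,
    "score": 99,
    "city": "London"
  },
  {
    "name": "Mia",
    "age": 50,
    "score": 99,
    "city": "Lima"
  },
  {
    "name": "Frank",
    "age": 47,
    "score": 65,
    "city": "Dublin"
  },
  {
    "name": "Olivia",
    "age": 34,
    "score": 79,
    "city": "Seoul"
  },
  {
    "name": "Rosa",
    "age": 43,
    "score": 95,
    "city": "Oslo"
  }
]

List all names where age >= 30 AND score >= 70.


Checking both conditions:
  Alice (age=57, score=56) -> no
  Carol (age=47, score=78) -> YES
  Dave (age=53, score=50) -> no
  Jack (age=19, score=89) -> no
  Amir (age=52, score=71) -> YES
  Grace (age=47, score=99) -> YES
  Mia (age=50, score=99) -> YES
  Frank (age=47, score=65) -> no
  Olivia (age=34, score=79) -> YES
  Rosa (age=43, score=95) -> YES


ANSWER: Carol, Amir, Grace, Mia, Olivia, Rosa


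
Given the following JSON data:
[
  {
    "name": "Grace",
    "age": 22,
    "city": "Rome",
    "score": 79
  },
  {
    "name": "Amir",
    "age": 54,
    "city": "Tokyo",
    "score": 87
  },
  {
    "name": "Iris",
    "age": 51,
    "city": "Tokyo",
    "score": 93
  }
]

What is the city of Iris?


Looking up record where name = Iris
Record index: 2
Field 'city' = Tokyo

ANSWER: Tokyo


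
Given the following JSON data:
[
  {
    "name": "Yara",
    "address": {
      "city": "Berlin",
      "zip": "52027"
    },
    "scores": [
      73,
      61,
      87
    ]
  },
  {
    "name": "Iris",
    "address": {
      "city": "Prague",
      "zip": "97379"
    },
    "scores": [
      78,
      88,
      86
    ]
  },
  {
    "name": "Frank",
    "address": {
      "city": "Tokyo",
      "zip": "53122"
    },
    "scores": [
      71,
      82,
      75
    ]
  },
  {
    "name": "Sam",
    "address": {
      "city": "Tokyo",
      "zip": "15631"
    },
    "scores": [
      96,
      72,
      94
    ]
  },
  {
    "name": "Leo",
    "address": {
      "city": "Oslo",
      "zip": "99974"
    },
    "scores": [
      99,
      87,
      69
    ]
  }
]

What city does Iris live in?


Path: records[1].address.city
Value: Prague

ANSWER: Prague


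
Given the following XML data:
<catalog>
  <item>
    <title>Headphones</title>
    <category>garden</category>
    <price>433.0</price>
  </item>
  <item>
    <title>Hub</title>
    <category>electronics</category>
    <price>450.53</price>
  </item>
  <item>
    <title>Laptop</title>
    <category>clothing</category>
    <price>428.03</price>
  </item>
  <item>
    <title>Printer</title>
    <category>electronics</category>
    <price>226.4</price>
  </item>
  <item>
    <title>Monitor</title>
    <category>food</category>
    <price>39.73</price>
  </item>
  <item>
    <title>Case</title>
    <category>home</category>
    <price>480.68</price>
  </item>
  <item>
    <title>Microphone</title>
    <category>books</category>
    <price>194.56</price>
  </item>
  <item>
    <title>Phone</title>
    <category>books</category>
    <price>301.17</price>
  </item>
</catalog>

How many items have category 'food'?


Scanning <item> elements for <category>food</category>:
  Item 5: Monitor -> MATCH
Count: 1

ANSWER: 1


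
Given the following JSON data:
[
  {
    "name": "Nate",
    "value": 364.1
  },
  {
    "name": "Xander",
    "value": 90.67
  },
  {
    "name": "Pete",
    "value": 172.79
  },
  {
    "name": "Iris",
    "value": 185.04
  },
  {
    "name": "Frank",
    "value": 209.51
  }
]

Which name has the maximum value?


Comparing values:
  Nate: 364.1
  Xander: 90.67
  Pete: 172.79
  Iris: 185.04
  Frank: 209.51
Maximum: Nate (364.1)

ANSWER: Nate


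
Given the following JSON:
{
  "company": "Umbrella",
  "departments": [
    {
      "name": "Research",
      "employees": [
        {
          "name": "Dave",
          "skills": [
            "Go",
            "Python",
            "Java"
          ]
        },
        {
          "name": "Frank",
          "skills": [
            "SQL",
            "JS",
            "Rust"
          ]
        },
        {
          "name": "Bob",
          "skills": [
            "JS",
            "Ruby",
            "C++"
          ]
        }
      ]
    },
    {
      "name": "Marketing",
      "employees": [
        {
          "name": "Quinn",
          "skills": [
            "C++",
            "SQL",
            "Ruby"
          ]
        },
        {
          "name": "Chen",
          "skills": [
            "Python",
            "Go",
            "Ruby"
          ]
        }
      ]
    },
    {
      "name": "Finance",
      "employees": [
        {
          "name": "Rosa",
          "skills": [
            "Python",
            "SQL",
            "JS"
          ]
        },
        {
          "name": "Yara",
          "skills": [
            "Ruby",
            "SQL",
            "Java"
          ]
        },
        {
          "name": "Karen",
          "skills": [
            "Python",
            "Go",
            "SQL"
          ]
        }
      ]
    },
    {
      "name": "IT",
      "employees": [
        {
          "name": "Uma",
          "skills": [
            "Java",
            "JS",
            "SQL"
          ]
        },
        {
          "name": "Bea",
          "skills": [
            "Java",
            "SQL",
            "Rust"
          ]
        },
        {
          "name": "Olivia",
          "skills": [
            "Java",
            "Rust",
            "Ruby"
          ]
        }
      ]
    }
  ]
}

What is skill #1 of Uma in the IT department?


Path: departments[3].employees[0].skills[0]
Value: Java

ANSWER: Java


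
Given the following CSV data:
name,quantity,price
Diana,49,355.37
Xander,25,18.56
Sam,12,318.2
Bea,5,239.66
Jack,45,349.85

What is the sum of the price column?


Values in 'price' column:
  Row 1: 355.37
  Row 2: 18.56
  Row 3: 318.2
  Row 4: 239.66
  Row 5: 349.85
Sum = 355.37 + 18.56 + 318.2 + 239.66 + 349.85 = 1281.64

ANSWER: 1281.64


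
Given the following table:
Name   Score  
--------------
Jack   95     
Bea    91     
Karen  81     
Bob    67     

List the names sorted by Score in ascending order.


Sorting by Score (ascending):
  Bob: 67
  Karen: 81
  Bea: 91
  Jack: 95


ANSWER: Bob, Karen, Bea, Jack


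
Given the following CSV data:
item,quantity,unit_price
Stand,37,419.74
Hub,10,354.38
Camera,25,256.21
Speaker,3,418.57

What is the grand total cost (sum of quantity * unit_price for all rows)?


Computing row totals:
  Stand: 37 * 419.74 = 15530.38
  Hub: 10 * 354.38 = 3543.8
  Camera: 25 * 256.21 = 6405.25
  Speaker: 3 * 418.57 = 1255.71
Grand total = 15530.38 + 3543.8 + 6405.25 + 1255.71 = 26735.14

ANSWER: 26735.14


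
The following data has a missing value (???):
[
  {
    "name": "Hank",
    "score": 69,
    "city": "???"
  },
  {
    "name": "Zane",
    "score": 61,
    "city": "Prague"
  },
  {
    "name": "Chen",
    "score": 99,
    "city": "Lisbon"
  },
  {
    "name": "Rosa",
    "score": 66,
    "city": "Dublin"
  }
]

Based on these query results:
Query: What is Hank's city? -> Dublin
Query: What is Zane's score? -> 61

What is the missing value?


The missing value is Hank's city
From query: Hank's city = Dublin

ANSWER: Dublin


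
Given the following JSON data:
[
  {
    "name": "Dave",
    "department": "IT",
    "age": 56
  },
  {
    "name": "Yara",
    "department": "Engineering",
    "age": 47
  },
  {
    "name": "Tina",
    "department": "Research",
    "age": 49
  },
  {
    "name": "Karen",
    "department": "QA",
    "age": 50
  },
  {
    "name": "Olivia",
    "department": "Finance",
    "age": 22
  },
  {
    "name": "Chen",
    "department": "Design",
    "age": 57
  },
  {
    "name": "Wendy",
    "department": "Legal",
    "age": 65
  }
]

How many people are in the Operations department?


Scanning records for department = Operations
  No matches found
Count: 0

ANSWER: 0


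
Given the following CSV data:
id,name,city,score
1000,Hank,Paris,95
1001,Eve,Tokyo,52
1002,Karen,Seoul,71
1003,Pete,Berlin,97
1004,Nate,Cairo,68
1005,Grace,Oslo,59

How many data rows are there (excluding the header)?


Counting rows (excluding header):
Header: id,name,city,score
Data rows: 6

ANSWER: 6


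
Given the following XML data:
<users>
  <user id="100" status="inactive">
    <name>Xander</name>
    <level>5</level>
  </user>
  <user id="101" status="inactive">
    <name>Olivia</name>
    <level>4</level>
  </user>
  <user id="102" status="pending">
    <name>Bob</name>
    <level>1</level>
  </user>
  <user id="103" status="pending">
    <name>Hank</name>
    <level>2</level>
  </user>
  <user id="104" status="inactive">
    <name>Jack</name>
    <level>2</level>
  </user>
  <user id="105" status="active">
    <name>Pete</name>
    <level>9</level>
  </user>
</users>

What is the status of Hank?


Finding user with name = Hank
user id="103" status="pending"

ANSWER: pending


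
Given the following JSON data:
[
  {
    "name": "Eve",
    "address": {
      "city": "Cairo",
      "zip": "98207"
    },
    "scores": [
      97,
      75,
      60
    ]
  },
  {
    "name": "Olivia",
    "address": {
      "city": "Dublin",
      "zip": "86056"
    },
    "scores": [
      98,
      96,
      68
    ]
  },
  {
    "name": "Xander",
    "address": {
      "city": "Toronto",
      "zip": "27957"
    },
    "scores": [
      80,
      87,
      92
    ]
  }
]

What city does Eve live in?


Path: records[0].address.city
Value: Cairo

ANSWER: Cairo


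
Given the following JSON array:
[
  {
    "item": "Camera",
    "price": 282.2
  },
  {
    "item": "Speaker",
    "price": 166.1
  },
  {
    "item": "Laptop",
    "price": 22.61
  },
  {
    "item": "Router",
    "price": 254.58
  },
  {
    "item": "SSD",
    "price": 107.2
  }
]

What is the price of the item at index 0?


Array index 0 -> Camera
price = 282.2

ANSWER: 282.2


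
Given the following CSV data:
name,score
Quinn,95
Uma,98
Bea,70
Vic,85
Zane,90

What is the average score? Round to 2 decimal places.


Scores: 95, 98, 70, 85, 90
Sum = 438
Count = 5
Average = 438 / 5 = 87.60

ANSWER: 87.60


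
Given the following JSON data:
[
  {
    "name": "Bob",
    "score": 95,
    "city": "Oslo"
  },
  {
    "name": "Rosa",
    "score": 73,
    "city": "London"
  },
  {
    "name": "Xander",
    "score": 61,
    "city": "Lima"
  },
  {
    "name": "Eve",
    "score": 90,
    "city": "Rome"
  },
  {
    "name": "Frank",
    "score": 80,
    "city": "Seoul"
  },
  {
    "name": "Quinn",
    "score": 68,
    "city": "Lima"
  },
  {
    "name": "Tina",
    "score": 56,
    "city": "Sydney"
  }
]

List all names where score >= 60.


Filtering records where score >= 60:
  Bob (score=95) -> YES
  Rosa (score=73) -> YES
  Xander (score=61) -> YES
  Eve (score=90) -> YES
  Frank (score=80) -> YES
  Quinn (score=68) -> YES
  Tina (score=56) -> no


ANSWER: Bob, Rosa, Xander, Eve, Frank, Quinn


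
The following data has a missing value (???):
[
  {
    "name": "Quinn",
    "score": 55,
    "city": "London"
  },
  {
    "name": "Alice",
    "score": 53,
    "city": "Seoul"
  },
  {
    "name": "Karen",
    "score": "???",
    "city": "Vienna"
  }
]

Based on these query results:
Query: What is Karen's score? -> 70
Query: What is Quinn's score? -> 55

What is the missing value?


The missing value is Karen's score
From query: Karen's score = 70

ANSWER: 70


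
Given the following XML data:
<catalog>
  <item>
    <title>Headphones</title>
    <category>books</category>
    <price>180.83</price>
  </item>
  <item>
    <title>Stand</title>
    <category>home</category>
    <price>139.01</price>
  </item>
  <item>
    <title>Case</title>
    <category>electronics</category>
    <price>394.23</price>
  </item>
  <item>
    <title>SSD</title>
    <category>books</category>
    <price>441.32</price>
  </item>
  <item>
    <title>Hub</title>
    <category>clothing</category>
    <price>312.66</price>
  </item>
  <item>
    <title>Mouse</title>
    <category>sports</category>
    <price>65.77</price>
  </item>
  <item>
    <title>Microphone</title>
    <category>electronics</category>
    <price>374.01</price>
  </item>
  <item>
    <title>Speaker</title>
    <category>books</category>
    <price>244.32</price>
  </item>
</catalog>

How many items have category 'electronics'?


Scanning <item> elements for <category>electronics</category>:
  Item 3: Case -> MATCH
  Item 7: Microphone -> MATCH
Count: 2

ANSWER: 2


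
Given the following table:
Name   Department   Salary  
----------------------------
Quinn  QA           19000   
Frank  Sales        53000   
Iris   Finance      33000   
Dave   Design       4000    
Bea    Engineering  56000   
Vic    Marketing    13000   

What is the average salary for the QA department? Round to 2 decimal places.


QA department members:
  Quinn: 19000
Sum = 19000
Count = 1
Average = 19000 / 1 = 19000.00

ANSWER: 19000.00


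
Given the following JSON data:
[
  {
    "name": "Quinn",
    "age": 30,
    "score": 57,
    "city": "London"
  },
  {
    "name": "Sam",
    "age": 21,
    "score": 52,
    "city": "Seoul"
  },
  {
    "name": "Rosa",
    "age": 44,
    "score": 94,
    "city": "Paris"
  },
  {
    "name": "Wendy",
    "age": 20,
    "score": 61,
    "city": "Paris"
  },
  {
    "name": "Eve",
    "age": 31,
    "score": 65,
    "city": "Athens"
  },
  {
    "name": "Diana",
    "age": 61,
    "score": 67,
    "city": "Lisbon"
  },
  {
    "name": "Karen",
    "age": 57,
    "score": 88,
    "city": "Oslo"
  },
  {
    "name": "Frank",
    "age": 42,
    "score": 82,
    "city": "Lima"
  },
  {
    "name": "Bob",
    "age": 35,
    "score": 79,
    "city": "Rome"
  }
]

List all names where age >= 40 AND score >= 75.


Checking both conditions:
  Quinn (age=30, score=57) -> no
  Sam (age=21, score=52) -> no
  Rosa (age=44, score=94) -> YES
  Wendy (age=20, score=61) -> no
  Eve (age=31, score=65) -> no
  Diana (age=61, score=67) -> no
  Karen (age=57, score=88) -> YES
  Frank (age=42, score=82) -> YES
  Bob (age=35, score=79) -> no


ANSWER: Rosa, Karen, Frank


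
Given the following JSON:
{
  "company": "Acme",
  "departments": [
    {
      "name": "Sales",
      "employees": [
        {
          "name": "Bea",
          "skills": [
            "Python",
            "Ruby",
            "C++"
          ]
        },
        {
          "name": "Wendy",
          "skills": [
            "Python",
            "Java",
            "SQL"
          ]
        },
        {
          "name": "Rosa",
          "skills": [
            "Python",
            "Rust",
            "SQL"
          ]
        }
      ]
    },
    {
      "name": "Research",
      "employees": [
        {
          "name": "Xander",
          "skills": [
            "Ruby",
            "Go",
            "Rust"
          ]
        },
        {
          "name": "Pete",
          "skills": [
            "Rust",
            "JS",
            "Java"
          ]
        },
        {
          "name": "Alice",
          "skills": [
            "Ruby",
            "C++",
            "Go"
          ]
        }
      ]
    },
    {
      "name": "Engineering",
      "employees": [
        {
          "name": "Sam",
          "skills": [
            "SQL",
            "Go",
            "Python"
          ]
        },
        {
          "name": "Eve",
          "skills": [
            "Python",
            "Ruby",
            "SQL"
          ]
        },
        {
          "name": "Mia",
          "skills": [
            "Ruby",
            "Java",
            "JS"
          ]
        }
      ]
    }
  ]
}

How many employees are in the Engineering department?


Path: departments[2].employees
Count: 3

ANSWER: 3


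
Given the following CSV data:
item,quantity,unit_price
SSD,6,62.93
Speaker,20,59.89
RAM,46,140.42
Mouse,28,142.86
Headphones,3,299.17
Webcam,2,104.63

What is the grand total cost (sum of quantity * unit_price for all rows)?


Computing row totals:
  SSD: 6 * 62.93 = 377.58
  Speaker: 20 * 59.89 = 1197.8
  RAM: 46 * 140.42 = 6459.32
  Mouse: 28 * 142.86 = 4000.08
  Headphones: 3 * 299.17 = 897.51
  Webcam: 2 * 104.63 = 209.26
Grand total = 377.58 + 1197.8 + 6459.32 + 4000.08 + 897.51 + 209.26 = 13141.55

ANSWER: 13141.55


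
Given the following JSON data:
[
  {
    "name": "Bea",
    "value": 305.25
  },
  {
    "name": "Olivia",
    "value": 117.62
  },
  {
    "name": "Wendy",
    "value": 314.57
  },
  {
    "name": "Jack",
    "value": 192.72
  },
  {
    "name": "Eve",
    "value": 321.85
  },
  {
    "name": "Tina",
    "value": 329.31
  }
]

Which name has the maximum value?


Comparing values:
  Bea: 305.25
  Olivia: 117.62
  Wendy: 314.57
  Jack: 192.72
  Eve: 321.85
  Tina: 329.31
Maximum: Tina (329.31)

ANSWER: Tina


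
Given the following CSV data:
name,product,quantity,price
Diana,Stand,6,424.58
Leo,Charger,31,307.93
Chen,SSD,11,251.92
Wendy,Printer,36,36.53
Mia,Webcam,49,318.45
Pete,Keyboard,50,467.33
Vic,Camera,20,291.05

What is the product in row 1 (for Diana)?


Row 1: Diana
Column 'product' = Stand

ANSWER: Stand


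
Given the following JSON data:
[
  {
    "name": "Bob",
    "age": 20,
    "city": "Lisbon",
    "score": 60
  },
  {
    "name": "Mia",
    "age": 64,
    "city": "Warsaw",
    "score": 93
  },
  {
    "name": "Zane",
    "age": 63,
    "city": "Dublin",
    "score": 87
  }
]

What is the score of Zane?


Looking up record where name = Zane
Record index: 2
Field 'score' = 87

ANSWER: 87


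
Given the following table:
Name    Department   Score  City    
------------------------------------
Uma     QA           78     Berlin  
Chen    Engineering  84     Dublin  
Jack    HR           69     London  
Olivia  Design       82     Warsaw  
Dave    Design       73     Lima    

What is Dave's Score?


Row 5: Dave
Score = 73

ANSWER: 73


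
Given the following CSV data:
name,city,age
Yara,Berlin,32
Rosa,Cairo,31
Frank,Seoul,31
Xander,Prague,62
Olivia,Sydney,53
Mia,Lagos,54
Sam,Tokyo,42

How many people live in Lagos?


Scanning city column for 'Lagos':
  Row 6: Mia -> MATCH
Total matches: 1

ANSWER: 1


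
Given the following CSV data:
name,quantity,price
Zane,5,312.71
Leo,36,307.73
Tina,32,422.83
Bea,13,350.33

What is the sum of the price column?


Values in 'price' column:
  Row 1: 312.71
  Row 2: 307.73
  Row 3: 422.83
  Row 4: 350.33
Sum = 312.71 + 307.73 + 422.83 + 350.33 = 1393.6

ANSWER: 1393.6


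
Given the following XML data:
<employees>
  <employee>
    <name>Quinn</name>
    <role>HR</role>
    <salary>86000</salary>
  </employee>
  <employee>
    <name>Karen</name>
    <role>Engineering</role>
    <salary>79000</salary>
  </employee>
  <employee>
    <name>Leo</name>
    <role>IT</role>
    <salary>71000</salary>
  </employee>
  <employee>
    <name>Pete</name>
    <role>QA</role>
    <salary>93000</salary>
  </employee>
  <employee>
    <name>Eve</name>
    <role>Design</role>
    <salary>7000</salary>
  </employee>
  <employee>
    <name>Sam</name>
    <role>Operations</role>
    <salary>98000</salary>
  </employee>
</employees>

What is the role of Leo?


Searching for <employee> with <name>Leo</name>
Found at position 3
<role>IT</role>

ANSWER: IT


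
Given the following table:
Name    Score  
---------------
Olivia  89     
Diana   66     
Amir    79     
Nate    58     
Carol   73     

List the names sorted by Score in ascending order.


Sorting by Score (ascending):
  Nate: 58
  Diana: 66
  Carol: 73
  Amir: 79
  Olivia: 89


ANSWER: Nate, Diana, Carol, Amir, Olivia


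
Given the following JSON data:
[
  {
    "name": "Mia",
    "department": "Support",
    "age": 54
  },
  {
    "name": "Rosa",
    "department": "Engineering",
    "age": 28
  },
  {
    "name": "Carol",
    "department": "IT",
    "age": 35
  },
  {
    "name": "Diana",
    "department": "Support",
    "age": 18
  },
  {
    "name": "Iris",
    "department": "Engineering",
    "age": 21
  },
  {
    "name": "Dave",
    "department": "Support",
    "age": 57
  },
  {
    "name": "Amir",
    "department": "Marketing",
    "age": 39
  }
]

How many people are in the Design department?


Scanning records for department = Design
  No matches found
Count: 0

ANSWER: 0


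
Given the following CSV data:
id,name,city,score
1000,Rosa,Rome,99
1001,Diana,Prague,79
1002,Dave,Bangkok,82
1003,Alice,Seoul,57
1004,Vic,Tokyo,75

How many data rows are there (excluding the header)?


Counting rows (excluding header):
Header: id,name,city,score
Data rows: 5

ANSWER: 5


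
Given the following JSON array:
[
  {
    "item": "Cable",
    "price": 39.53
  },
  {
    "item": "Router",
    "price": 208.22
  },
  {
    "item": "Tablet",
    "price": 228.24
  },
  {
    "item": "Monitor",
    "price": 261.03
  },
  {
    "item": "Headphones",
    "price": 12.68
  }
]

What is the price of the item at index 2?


Array index 2 -> Tablet
price = 228.24

ANSWER: 228.24


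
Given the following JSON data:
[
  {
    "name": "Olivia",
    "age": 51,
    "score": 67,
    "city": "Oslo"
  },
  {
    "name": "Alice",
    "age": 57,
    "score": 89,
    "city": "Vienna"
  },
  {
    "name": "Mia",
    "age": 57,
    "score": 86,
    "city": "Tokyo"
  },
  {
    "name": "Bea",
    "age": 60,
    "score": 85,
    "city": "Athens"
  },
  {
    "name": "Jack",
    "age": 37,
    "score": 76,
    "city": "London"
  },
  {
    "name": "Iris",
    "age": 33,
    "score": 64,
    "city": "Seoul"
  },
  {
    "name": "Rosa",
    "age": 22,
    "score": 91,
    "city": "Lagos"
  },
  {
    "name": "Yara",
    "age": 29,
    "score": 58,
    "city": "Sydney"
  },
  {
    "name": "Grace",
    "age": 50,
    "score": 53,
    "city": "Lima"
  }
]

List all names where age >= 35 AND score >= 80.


Checking both conditions:
  Olivia (age=51, score=67) -> no
  Alice (age=57, score=89) -> YES
  Mia (age=57, score=86) -> YES
  Bea (age=60, score=85) -> YES
  Jack (age=37, score=76) -> no
  Iris (age=33, score=64) -> no
  Rosa (age=22, score=91) -> no
  Yara (age=29, score=58) -> no
  Grace (age=50, score=53) -> no


ANSWER: Alice, Mia, Bea


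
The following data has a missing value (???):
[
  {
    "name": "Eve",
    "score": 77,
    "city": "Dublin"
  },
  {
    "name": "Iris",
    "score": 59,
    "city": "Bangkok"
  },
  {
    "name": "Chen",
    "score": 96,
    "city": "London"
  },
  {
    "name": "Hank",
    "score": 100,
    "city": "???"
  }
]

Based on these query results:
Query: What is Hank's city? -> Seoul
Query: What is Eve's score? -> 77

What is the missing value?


The missing value is Hank's city
From query: Hank's city = Seoul

ANSWER: Seoul


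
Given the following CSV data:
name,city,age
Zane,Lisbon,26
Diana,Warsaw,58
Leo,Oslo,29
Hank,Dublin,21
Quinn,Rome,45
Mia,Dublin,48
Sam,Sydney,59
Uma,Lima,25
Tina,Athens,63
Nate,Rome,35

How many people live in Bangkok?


Scanning city column for 'Bangkok':
Total matches: 0

ANSWER: 0


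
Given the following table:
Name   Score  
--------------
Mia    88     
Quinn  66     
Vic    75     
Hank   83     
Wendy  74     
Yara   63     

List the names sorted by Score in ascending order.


Sorting by Score (ascending):
  Yara: 63
  Quinn: 66
  Wendy: 74
  Vic: 75
  Hank: 83
  Mia: 88


ANSWER: Yara, Quinn, Wendy, Vic, Hank, Mia


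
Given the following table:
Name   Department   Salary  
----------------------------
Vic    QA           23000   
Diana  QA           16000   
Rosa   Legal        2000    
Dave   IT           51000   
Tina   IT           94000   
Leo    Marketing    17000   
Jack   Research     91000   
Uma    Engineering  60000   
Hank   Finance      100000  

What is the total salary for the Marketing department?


Marketing department members:
  Leo: 17000
Total = 17000 = 17000

ANSWER: 17000


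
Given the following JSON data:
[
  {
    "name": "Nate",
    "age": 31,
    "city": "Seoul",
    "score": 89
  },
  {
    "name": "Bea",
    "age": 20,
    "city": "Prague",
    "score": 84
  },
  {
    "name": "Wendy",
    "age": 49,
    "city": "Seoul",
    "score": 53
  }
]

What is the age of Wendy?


Looking up record where name = Wendy
Record index: 2
Field 'age' = 49

ANSWER: 49


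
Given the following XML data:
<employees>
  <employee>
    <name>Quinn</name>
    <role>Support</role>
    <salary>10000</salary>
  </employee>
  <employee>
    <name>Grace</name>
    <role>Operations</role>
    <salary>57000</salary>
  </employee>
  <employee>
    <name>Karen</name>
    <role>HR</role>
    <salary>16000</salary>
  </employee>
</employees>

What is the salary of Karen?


Searching for <employee> with <name>Karen</name>
Found at position 3
<salary>16000</salary>

ANSWER: 16000


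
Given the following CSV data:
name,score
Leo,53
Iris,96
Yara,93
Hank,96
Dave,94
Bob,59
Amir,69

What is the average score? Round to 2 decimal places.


Scores: 53, 96, 93, 96, 94, 59, 69
Sum = 560
Count = 7
Average = 560 / 7 = 80.00

ANSWER: 80.00


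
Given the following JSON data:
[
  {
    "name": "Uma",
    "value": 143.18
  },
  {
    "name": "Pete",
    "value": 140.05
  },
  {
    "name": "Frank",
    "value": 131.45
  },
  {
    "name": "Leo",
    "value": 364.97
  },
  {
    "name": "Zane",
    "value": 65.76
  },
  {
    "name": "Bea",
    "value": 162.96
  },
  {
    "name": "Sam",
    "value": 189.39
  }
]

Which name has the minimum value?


Comparing values:
  Uma: 143.18
  Pete: 140.05
  Frank: 131.45
  Leo: 364.97
  Zane: 65.76
  Bea: 162.96
  Sam: 189.39
Minimum: Zane (65.76)

ANSWER: Zane


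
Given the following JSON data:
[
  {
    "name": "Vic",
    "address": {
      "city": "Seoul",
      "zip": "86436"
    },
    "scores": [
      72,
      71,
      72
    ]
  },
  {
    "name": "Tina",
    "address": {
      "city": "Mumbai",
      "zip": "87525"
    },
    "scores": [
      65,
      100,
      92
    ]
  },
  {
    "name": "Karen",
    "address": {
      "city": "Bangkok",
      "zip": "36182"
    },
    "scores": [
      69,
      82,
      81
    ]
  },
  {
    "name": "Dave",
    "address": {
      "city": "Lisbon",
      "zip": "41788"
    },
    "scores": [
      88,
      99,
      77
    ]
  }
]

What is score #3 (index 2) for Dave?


Path: records[3].scores[2]
Value: 77

ANSWER: 77


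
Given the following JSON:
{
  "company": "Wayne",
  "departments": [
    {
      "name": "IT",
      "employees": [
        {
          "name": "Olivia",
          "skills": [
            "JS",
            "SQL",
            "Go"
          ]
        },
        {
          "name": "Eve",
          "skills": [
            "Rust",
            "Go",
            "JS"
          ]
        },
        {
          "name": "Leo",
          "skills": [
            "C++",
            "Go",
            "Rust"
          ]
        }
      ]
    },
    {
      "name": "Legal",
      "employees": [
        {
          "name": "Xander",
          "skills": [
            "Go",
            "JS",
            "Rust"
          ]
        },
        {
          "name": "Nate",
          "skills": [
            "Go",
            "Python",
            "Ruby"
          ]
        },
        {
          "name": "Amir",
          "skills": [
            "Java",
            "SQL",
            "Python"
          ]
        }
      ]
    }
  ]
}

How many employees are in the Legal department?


Path: departments[1].employees
Count: 3

ANSWER: 3


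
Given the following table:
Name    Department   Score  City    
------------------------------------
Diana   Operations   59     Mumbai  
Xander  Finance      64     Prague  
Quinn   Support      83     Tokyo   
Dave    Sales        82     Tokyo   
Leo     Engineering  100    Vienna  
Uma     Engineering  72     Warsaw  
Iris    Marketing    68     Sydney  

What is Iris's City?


Row 7: Iris
City = Sydney

ANSWER: Sydney


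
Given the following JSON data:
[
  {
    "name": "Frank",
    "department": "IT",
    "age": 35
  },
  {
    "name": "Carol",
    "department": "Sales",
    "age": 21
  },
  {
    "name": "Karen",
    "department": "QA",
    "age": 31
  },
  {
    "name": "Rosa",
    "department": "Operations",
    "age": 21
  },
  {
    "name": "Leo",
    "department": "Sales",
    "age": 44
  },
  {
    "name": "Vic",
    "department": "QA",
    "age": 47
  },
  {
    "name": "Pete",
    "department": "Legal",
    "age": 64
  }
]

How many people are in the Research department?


Scanning records for department = Research
  No matches found
Count: 0

ANSWER: 0


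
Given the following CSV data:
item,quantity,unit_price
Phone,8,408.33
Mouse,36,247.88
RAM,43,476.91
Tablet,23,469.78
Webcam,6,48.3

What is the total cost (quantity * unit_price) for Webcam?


Row: Webcam
quantity = 6
unit_price = 48.3
total = 6 * 48.3 = 289.8

ANSWER: 289.8


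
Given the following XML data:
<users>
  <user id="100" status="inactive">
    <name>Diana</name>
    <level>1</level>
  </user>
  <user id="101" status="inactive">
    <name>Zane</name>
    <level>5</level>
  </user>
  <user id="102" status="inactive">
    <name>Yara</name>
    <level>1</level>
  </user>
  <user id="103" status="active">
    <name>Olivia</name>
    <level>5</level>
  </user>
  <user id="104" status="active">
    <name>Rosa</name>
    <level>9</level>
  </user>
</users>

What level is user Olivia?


Finding user: Olivia
<level>5</level>

ANSWER: 5


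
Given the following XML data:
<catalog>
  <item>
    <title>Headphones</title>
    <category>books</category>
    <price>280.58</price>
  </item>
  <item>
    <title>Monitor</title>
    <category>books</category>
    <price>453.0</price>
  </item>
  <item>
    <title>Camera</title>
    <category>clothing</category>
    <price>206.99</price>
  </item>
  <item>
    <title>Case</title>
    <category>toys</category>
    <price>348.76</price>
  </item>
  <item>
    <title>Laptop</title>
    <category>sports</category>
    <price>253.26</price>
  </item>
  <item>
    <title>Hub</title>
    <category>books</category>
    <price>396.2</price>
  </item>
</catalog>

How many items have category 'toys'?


Scanning <item> elements for <category>toys</category>:
  Item 4: Case -> MATCH
Count: 1

ANSWER: 1


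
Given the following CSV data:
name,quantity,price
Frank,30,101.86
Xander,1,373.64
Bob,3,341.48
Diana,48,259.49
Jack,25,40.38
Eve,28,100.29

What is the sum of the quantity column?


Values in 'quantity' column:
  Row 1: 30
  Row 2: 1
  Row 3: 3
  Row 4: 48
  Row 5: 25
  Row 6: 28
Sum = 30 + 1 + 3 + 48 + 25 + 28 = 135

ANSWER: 135


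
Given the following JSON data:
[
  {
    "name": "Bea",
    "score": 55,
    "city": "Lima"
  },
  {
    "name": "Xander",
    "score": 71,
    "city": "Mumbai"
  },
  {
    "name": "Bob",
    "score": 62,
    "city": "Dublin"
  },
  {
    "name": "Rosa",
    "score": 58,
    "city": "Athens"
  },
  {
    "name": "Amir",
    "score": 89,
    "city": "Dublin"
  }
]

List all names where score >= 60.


Filtering records where score >= 60:
  Bea (score=55) -> no
  Xander (score=71) -> YES
  Bob (score=62) -> YES
  Rosa (score=58) -> no
  Amir (score=89) -> YES


ANSWER: Xander, Bob, Amir


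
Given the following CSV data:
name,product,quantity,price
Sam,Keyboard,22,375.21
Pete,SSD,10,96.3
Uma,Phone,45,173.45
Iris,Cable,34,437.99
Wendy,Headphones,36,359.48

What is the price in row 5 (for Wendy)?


Row 5: Wendy
Column 'price' = 359.48

ANSWER: 359.48


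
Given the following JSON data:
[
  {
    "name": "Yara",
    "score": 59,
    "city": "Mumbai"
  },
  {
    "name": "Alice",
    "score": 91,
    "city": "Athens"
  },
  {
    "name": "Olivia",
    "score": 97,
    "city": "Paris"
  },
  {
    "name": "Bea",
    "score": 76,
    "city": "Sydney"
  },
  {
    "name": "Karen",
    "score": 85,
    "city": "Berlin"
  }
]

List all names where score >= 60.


Filtering records where score >= 60:
  Yara (score=59) -> no
  Alice (score=91) -> YES
  Olivia (score=97) -> YES
  Bea (score=76) -> YES
  Karen (score=85) -> YES


ANSWER: Alice, Olivia, Bea, Karen


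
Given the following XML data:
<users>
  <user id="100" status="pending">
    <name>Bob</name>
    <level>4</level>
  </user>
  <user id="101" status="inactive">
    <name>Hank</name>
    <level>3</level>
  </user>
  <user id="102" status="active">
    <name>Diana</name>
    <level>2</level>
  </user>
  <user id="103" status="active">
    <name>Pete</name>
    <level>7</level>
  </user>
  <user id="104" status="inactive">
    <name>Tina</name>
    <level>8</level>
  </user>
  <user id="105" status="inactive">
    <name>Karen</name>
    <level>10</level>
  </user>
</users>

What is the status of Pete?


Finding user with name = Pete
user id="103" status="active"

ANSWER: active


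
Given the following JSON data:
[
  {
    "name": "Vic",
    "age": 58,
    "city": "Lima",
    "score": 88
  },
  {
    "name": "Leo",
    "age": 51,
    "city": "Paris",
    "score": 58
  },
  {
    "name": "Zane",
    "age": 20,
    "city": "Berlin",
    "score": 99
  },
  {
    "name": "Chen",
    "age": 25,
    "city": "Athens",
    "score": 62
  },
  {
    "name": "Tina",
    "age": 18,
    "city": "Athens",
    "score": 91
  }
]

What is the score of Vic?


Looking up record where name = Vic
Record index: 0
Field 'score' = 88

ANSWER: 88
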